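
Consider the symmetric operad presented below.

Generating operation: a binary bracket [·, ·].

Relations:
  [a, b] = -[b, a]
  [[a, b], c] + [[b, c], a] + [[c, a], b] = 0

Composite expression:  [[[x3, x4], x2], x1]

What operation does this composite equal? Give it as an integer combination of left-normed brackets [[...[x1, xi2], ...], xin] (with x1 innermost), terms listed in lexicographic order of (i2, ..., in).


[[[x1, x2], x3], x4] - [[[x1, x2], x4], x3] - [[[x1, x3], x4], x2] + [[[x1, x4], x3], x2]

A multilinear Lie element is pinned by x1-initial words (x1 innermost).
Composite bracket: [[[x3, x4], x2], x1]
Each bracket splits as ab - ba, giving 8 signed words (2^3 = 8).
Coefficients come from the x1-initial words:
  x1x2x3x4 appears with sign +1, giving the term +[[[x1, x2], x3], x4]
  x1x2x4x3 appears with sign -1, giving the term -[[[x1, x2], x4], x3]
  x1x3x4x2 appears with sign -1, giving the term -[[[x1, x3], x4], x2]
  x1x4x3x2 appears with sign +1, giving the term +[[[x1, x4], x3], x2]


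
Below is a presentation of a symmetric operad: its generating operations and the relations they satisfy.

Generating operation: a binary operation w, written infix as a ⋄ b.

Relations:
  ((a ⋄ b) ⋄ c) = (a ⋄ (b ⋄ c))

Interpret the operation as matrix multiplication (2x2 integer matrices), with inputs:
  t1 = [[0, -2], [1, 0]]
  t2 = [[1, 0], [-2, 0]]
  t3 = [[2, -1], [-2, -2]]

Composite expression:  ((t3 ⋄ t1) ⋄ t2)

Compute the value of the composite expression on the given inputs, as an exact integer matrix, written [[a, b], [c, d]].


[[7, 0], [-10, 0]]


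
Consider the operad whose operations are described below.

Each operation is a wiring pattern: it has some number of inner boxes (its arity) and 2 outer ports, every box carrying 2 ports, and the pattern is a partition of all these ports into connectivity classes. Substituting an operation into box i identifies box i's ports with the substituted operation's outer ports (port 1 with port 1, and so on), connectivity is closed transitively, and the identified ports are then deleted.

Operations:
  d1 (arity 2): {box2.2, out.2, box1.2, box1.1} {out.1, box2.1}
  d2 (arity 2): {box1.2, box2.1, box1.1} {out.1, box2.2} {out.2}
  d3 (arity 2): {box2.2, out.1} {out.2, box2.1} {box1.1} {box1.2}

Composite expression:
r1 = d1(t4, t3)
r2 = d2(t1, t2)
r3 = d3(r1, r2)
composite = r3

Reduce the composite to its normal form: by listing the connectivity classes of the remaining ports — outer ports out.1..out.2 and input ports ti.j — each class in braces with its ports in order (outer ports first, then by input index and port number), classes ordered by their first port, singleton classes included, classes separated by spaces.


{out.1} {out.2, t2.2} {t1.1, t1.2, t2.1} {t3.1} {t3.2, t4.1, t4.2}

Two ports join when wires chain via d3-identified ports.
through d1, on inputs (t4, t3): {out.1, t3.1} {out.2, t3.2, t4.1, t4.2} (out.j = stage outer ports)
through d2, on inputs (t1, t2): {out.1, t2.2} {out.2} {t1.1, t1.2, t2.1} (out.j = stage outer ports)
through d3, on inputs (t4, t3, t1, t2): {out.1} {out.2, t2.2} {t1.1, t1.2, t2.1} {t3.1} {t3.2, t4.1, t4.2} (out.j = stage outer ports)


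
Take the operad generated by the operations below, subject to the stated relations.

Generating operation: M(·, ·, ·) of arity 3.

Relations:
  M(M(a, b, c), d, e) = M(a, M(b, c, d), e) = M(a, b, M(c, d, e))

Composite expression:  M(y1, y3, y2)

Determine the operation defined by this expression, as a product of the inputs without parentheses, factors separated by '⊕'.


Under associativity of M, the answer is the y's in reading order.
M(y1, y3, y2) collapses to y1 ⊕ y3 ⊕ y2

y1 ⊕ y3 ⊕ y2


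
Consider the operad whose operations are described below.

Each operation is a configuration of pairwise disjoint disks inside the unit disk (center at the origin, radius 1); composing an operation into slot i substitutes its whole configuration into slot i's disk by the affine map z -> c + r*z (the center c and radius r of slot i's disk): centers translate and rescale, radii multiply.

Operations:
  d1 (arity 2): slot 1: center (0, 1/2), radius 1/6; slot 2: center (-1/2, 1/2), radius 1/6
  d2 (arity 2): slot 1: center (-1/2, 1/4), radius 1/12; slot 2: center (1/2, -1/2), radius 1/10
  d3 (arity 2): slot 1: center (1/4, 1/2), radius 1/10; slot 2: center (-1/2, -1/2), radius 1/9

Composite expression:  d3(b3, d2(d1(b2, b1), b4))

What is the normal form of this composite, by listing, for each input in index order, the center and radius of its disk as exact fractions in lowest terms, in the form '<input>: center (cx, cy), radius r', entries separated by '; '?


b1: center (-121/216, -101/216), radius 1/648; b2: center (-5/9, -101/216), radius 1/648; b3: center (1/4, 1/2), radius 1/10; b4: center (-4/9, -5/9), radius 1/90

Nesting under d3 composes maps z -> c + r*z down each b-path.
for b3, the 1-step affine chain lands on center (1/4, 1/2), radius 1/10
for b2, the 3-step affine chain lands on center (-5/9, -101/216), radius 1/648
for b1, the 3-step affine chain lands on center (-121/216, -101/216), radius 1/648
for b4, the 2-step affine chain lands on center (-4/9, -5/9), radius 1/90


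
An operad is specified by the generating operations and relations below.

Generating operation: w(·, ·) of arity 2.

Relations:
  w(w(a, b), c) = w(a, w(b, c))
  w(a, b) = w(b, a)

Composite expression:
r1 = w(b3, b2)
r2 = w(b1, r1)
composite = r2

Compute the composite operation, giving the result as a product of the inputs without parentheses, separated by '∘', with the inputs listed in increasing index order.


With w associative and commutative, the b-input set is all that matters.
w(b3, b2) reduces to b3 ∘ b2
w(b1, w(b3, b2)) reduces to b1 ∘ b3 ∘ b2
putting the inputs in ascending order: b1 ∘ b2 ∘ b3

b1 ∘ b2 ∘ b3


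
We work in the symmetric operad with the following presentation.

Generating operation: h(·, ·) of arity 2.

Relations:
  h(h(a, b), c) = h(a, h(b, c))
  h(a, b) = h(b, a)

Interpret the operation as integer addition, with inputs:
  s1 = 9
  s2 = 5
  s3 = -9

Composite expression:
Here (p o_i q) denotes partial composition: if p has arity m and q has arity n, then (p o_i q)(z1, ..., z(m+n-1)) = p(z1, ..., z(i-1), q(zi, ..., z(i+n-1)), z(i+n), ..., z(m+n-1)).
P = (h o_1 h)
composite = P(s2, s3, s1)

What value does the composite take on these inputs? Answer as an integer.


5

h(s2, s3) = -4
h(h(s2, s3), s1) = 5


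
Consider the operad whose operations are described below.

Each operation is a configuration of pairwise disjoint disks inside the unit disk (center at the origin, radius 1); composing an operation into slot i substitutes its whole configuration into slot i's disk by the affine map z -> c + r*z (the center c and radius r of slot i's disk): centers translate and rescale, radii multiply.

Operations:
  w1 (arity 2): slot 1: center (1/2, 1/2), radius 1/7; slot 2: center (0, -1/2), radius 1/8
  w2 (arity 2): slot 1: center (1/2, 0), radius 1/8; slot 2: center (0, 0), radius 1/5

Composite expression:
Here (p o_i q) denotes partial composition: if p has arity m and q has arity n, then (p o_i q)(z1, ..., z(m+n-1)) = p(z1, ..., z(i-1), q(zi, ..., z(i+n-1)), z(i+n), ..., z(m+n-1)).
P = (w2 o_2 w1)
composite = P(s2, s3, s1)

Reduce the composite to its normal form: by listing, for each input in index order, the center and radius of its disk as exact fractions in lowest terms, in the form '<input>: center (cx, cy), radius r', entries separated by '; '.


s1: center (0, -1/10), radius 1/40; s2: center (1/2, 0), radius 1/8; s3: center (1/10, 1/10), radius 1/35

Nesting under w2 composes maps z -> c + r*z down each s-path.
for s2, the 1-step affine chain lands on center (1/2, 0), radius 1/8
for s3, the 2-step affine chain lands on center (1/10, 1/10), radius 1/35
for s1, the 2-step affine chain lands on center (0, -1/10), radius 1/40


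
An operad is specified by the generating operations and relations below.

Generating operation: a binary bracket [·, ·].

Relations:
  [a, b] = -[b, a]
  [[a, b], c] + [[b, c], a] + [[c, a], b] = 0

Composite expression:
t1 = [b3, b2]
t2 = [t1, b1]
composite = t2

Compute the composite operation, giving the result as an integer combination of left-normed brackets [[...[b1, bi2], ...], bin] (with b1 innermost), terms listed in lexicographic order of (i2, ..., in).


[[b1, b2], b3] - [[b1, b3], b2]

Antisymmetry and Jacobi reduce to b1-anchored left-normed brackets.
Composite bracket: [[b3, b2], b1]
Full expansion: 4 signed words from ab - ba (2^2 = 4).
Words beginning with b1 determine it all:
  b1b2b3 (sign +1) contributes +[[b1, b2], b3]
  b1b3b2 (sign -1) contributes -[[b1, b3], b2]


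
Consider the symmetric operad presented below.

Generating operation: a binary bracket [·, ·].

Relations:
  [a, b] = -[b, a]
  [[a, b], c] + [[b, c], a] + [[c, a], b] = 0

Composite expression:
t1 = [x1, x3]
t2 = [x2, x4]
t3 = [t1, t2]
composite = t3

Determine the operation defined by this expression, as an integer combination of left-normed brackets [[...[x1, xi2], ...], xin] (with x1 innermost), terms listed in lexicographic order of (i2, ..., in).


[[[x1, x3], x2], x4] - [[[x1, x3], x4], x2]

Expand each bracket as ab - ba; the x1-initial words give the coefficients.
Composite bracket: [[x1, x3], [x2, x4]]
Each bracket splits as ab - ba, giving 8 signed words (2^3 = 8).
Only words starting with x1 matter:
  x1x3x2x4 appears with sign +1, giving the term +[[[x1, x3], x2], x4]
  x1x3x4x2 appears with sign -1, giving the term -[[[x1, x3], x4], x2]


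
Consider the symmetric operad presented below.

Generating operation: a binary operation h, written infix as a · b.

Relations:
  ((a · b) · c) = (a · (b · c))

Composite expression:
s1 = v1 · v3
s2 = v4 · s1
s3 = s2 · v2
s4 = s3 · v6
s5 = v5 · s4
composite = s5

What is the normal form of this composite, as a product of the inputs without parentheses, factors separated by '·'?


v5 · v4 · v1 · v3 · v2 · v6

Every regrouping of h is equal, so read the v-inputs in written order.
(v1 · v3) linearizes to v1 · v3
(v4 · (v1 · v3)) linearizes to v4 · v1 · v3
((v4 · (v1 · v3)) · v2) linearizes to v4 · v1 · v3 · v2
(((v4 · (v1 · v3)) · v2) · v6) linearizes to v4 · v1 · v3 · v2 · v6
(v5 · (((v4 · (v1 · v3)) · v2) · v6)) linearizes to v5 · v4 · v1 · v3 · v2 · v6


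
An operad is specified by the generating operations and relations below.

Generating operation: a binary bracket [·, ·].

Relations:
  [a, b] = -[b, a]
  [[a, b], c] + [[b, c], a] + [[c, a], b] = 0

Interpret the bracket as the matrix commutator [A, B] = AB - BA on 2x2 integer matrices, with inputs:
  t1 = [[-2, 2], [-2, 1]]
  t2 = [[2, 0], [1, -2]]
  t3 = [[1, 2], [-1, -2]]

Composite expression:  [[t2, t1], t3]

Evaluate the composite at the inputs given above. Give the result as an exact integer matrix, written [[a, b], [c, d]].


[[-18, -32], [11, 18]]


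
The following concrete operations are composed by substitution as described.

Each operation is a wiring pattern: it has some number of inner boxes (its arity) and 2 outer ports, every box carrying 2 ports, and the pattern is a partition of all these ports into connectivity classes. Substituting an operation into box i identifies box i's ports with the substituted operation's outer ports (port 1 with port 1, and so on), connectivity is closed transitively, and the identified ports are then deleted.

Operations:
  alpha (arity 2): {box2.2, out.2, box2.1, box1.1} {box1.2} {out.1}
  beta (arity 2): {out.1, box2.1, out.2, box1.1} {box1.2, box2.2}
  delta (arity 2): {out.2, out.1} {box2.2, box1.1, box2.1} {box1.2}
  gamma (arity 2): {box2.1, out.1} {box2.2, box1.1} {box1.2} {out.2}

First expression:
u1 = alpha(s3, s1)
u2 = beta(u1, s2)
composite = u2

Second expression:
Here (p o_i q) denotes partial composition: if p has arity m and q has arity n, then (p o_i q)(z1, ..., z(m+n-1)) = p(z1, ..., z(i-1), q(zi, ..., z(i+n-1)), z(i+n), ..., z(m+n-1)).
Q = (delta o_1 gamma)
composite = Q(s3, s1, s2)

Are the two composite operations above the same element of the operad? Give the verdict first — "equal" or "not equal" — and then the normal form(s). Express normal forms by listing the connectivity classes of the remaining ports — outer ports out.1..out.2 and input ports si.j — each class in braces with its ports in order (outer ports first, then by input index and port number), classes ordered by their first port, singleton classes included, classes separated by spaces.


not equal: they reduce to {out.1, out.2, s2.1} {s1.1, s1.2, s2.2, s3.1} {s3.2} and {out.1, out.2} {s1.1, s2.1, s2.2} {s1.2, s3.1} {s3.2}

In normal form, the first expression is {out.1, out.2, s2.1} {s1.1, s1.2, s2.2, s3.1} {s3.2}
In normal form, the second expression is {out.1, out.2} {s1.1, s2.1, s2.2} {s1.2, s3.1} {s3.2}
They disagree, so not equal.


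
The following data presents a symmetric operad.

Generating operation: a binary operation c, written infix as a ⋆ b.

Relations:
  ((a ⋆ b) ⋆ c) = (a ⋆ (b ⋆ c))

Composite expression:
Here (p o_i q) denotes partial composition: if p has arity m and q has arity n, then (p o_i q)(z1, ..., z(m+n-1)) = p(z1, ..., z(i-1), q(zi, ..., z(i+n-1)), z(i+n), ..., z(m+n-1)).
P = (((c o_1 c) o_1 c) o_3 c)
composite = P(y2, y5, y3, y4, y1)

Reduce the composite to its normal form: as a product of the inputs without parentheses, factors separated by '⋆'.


y2 ⋆ y5 ⋆ y3 ⋆ y4 ⋆ y1

Every regrouping of c is equal, so read the y-inputs in written order.
(y2 ⋆ y5) linearizes to y2 ⋆ y5
(y3 ⋆ y4) linearizes to y3 ⋆ y4
((y2 ⋆ y5) ⋆ (y3 ⋆ y4)) linearizes to y2 ⋆ y5 ⋆ y3 ⋆ y4
(((y2 ⋆ y5) ⋆ (y3 ⋆ y4)) ⋆ y1) linearizes to y2 ⋆ y5 ⋆ y3 ⋆ y4 ⋆ y1


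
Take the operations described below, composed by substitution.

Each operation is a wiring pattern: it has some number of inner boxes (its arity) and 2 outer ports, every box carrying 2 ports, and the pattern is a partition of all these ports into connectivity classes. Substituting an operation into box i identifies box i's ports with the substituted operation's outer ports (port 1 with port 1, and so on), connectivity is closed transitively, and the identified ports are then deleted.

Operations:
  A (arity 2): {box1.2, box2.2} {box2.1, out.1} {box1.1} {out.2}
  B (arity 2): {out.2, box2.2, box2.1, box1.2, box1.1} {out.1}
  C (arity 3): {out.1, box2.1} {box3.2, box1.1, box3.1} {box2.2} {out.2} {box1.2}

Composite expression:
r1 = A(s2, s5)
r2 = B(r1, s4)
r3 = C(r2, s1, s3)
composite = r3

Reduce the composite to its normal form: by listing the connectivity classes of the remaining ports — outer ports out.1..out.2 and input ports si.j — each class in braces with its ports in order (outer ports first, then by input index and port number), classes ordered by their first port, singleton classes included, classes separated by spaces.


{out.1, s1.1} {out.2} {s1.2} {s2.1} {s2.2, s5.2} {s3.1, s3.2} {s4.1, s4.2, s5.1}


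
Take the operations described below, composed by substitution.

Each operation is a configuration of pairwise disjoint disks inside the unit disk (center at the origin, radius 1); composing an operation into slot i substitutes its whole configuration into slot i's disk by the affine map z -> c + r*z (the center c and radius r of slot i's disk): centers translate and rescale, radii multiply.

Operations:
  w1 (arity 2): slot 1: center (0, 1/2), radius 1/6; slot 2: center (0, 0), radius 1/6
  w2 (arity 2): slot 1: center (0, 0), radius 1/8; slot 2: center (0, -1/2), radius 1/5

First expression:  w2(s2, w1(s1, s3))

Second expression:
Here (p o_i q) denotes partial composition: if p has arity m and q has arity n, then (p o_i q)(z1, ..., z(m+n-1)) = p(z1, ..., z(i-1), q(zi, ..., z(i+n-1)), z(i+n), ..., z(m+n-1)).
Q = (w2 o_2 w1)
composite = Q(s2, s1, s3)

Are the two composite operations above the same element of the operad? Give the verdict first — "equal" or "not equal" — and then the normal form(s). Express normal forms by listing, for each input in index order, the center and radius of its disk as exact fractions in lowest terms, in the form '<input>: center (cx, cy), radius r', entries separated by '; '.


Reducing the first expression gives s1: center (0, -2/5), radius 1/30; s2: center (0, 0), radius 1/8; s3: center (0, -1/2), radius 1/30
Reducing the second expression gives s1: center (0, -2/5), radius 1/30; s2: center (0, 0), radius 1/8; s3: center (0, -1/2), radius 1/30
The normal forms match — equal.

equal; both compose to s1: center (0, -2/5), radius 1/30; s2: center (0, 0), radius 1/8; s3: center (0, -1/2), radius 1/30


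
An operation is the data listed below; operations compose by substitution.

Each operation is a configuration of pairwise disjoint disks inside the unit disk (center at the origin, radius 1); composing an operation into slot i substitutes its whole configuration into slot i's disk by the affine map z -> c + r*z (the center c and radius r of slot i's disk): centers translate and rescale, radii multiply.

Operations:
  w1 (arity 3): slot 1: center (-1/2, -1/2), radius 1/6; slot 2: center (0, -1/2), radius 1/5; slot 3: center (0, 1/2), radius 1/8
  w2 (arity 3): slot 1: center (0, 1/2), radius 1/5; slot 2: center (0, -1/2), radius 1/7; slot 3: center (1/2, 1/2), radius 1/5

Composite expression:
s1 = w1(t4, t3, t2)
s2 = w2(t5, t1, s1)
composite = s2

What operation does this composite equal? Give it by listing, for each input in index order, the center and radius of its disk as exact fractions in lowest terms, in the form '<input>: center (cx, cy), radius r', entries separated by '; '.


Affine substitution under w2: radii multiply and t-centers shift.
t5 passes through 1 substitution, ending at center (0, 1/2), radius 1/5
t1 passes through 1 substitution, ending at center (0, -1/2), radius 1/7
t4 passes through 2 substitutions, ending at center (2/5, 2/5), radius 1/30
t3 passes through 2 substitutions, ending at center (1/2, 2/5), radius 1/25
t2 passes through 2 substitutions, ending at center (1/2, 3/5), radius 1/40

t1: center (0, -1/2), radius 1/7; t2: center (1/2, 3/5), radius 1/40; t3: center (1/2, 2/5), radius 1/25; t4: center (2/5, 2/5), radius 1/30; t5: center (0, 1/2), radius 1/5


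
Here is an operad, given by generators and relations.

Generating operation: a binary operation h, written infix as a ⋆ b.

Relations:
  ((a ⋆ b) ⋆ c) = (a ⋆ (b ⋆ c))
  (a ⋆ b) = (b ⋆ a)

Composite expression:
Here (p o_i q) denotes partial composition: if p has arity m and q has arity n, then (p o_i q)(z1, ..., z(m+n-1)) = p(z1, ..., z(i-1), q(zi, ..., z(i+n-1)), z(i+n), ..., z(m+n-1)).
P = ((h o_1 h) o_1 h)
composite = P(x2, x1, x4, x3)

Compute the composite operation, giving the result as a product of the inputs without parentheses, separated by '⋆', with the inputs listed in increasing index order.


x1 ⋆ x2 ⋆ x3 ⋆ x4

Both nesting and order wash out for h; what remains is which x's occur.
(x2 ⋆ x1) reduces to x2 ⋆ x1
((x2 ⋆ x1) ⋆ x4) reduces to x2 ⋆ x1 ⋆ x4
(((x2 ⋆ x1) ⋆ x4) ⋆ x3) reduces to x2 ⋆ x1 ⋆ x4 ⋆ x3
sorting the factors by input index: x1 ⋆ x2 ⋆ x3 ⋆ x4


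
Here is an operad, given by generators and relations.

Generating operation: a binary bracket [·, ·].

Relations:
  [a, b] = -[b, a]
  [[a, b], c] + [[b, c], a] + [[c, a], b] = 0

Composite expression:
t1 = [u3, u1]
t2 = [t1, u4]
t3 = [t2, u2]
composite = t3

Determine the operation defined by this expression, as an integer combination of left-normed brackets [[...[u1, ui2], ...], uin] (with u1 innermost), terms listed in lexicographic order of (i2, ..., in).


-[[[u1, u3], u4], u2]

Skip Jacobi rewriting: expand, keep u1-initial words, read off terms.
Composite bracket: [[[u3, u1], u4], u2]
Full expansion: 8 signed words from ab - ba (2^3 = 8).
Collect the words opening with u1:
  from u1u3u4u2, sign -1: term -[[[u1, u3], u4], u2]


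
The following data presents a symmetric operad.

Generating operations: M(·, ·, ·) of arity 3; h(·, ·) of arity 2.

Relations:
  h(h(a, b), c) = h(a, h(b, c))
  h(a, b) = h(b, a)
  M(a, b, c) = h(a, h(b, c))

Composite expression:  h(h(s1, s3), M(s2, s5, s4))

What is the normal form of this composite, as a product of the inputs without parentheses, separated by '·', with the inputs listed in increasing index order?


Any arrangement under h is one operation, so sort the s-inputs.
h(s1, s3) unparenthesizes to s1 · s3
M(s2, s5, s4) unparenthesizes to s2 · s5 · s4
h(h(s1, s3), M(s2, s5, s4)) unparenthesizes to s1 · s3 · s2 · s5 · s4
putting the inputs in ascending order: s1 · s2 · s3 · s4 · s5

s1 · s2 · s3 · s4 · s5


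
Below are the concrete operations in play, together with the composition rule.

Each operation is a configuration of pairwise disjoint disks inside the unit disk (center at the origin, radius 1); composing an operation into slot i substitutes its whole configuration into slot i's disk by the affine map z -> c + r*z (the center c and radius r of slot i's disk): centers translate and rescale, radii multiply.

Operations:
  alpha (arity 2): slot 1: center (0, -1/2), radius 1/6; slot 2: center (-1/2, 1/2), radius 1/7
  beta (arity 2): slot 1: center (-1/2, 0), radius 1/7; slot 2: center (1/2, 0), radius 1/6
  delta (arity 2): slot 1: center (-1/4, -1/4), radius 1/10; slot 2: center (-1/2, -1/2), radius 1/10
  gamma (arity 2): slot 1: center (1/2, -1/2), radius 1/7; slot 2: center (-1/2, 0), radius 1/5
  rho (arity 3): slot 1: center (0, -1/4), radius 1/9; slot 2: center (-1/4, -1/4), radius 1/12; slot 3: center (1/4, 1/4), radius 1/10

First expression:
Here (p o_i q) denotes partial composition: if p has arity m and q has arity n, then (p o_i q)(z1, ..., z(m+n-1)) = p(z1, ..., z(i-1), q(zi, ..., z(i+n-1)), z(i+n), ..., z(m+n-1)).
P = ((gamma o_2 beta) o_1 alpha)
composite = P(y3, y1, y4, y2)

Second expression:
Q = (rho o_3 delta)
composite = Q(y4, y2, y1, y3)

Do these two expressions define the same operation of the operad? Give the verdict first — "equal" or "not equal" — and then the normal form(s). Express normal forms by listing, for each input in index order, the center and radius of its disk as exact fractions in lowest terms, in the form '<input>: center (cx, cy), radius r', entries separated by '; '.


In normal form, the first expression is y1: center (3/7, -3/7), radius 1/49; y2: center (-2/5, 0), radius 1/30; y3: center (1/2, -4/7), radius 1/42; y4: center (-3/5, 0), radius 1/35
In normal form, the second expression is y1: center (9/40, 9/40), radius 1/100; y2: center (-1/4, -1/4), radius 1/12; y3: center (1/5, 1/5), radius 1/100; y4: center (0, -1/4), radius 1/9
They disagree, so not equal.

not equal; first: y1: center (3/7, -3/7), radius 1/49; y2: center (-2/5, 0), radius 1/30; y3: center (1/2, -4/7), radius 1/42; y4: center (-3/5, 0), radius 1/35; second: y1: center (9/40, 9/40), radius 1/100; y2: center (-1/4, -1/4), radius 1/12; y3: center (1/5, 1/5), radius 1/100; y4: center (0, -1/4), radius 1/9


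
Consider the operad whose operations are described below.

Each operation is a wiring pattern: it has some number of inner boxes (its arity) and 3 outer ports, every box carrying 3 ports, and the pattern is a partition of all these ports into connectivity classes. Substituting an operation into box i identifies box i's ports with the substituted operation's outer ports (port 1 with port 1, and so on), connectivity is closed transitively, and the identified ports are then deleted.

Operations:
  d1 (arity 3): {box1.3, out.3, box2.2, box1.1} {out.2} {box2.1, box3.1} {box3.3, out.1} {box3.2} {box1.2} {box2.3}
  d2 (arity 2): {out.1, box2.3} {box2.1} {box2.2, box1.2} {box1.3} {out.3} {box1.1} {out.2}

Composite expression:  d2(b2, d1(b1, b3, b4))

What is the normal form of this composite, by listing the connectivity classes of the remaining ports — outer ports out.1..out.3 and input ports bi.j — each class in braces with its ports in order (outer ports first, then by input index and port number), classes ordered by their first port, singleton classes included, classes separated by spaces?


Reachability decides: close wires over d2-identified ports.
through d1, on inputs (b1, b3, b4): {out.1, b4.3} {out.2} {out.3, b1.1, b1.3, b3.2} {b1.2} {b3.1, b4.1} {b3.3} {b4.2} (out.j = stage outer ports)
through d2, on inputs (b2, b1, b3, b4): {out.1, b1.1, b1.3, b3.2} {out.2} {out.3} {b1.2} {b2.1} {b2.2} {b2.3} {b3.1, b4.1} {b3.3} {b4.2} {b4.3} (out.j = stage outer ports)

{out.1, b1.1, b1.3, b3.2} {out.2} {out.3} {b1.2} {b2.1} {b2.2} {b2.3} {b3.1, b4.1} {b3.3} {b4.2} {b4.3}


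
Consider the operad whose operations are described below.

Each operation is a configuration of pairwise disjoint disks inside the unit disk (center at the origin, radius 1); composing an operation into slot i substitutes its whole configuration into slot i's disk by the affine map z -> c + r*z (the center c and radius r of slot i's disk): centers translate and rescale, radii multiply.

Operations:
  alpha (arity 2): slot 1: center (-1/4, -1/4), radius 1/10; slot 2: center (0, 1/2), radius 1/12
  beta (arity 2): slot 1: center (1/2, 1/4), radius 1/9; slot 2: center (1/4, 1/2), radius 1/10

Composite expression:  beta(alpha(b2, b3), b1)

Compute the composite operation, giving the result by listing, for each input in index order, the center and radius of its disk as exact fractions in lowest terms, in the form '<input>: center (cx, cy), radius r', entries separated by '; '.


Each b-disk chains the slot maps above it in beta; radii multiply.
b2 passes through 2 substitutions, ending at center (17/36, 2/9), radius 1/90
b3 passes through 2 substitutions, ending at center (1/2, 11/36), radius 1/108
b1 passes through 1 substitution, ending at center (1/4, 1/2), radius 1/10

b1: center (1/4, 1/2), radius 1/10; b2: center (17/36, 2/9), radius 1/90; b3: center (1/2, 11/36), radius 1/108


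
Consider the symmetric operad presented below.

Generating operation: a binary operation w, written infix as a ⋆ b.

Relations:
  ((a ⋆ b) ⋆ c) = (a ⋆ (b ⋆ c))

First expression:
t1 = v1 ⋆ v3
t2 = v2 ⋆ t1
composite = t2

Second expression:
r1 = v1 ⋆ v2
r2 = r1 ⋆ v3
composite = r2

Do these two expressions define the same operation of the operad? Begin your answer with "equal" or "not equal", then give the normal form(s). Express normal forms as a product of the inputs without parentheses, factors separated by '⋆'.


not equal; the first gives v2 ⋆ v1 ⋆ v3 and the second v1 ⋆ v2 ⋆ v3

In normal form, the first expression is v2 ⋆ v1 ⋆ v3
In normal form, the second expression is v1 ⋆ v2 ⋆ v3
Different reductions; not equal.


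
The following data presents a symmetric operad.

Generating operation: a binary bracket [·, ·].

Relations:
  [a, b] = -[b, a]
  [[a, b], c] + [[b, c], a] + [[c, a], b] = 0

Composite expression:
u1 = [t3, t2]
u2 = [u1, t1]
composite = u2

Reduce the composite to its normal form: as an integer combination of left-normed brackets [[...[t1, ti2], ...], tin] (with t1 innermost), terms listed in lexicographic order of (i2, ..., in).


[[t1, t2], t3] - [[t1, t3], t2]

Expand each bracket as ab - ba; the t1-initial words give the coefficients.
Composite bracket: [[t3, t2], t1]
Applying ab - ba throughout gives 4 signed words (2^2 = 4).
Words beginning with t1 determine it all:
  t1t2t3 appears with sign +1, giving the term +[[t1, t2], t3]
  t1t3t2 appears with sign -1, giving the term -[[t1, t3], t2]


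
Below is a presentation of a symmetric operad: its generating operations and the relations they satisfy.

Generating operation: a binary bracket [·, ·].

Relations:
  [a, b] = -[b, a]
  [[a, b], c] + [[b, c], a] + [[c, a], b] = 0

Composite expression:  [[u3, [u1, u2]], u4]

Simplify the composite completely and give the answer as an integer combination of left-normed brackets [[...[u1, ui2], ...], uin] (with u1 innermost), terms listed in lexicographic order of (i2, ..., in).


-[[[u1, u2], u3], u4]

A multilinear Lie element is pinned by u1-initial words (u1 innermost).
Composite bracket: [[u3, [u1, u2]], u4]
The bracket unfolds into 8 signed words via [a, b] = ab - ba (2^3 = 8).
Only words starting with u1 matter:
  the word u1u2u3u4 carries sign -1 and contributes -[[[u1, u2], u3], u4]


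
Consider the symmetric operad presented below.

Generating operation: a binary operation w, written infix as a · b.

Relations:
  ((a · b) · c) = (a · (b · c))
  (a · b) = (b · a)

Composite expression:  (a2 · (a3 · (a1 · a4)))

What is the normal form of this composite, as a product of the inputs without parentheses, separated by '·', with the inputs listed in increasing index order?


a1 · a2 · a3 · a4

Both nesting and order wash out for w; what remains is which a's occur.
(a1 · a4) flattens to a1 · a4
(a3 · (a1 · a4)) flattens to a3 · a1 · a4
(a2 · (a3 · (a1 · a4))) flattens to a2 · a3 · a1 · a4
commutativity sorts the factors: a1 · a2 · a3 · a4


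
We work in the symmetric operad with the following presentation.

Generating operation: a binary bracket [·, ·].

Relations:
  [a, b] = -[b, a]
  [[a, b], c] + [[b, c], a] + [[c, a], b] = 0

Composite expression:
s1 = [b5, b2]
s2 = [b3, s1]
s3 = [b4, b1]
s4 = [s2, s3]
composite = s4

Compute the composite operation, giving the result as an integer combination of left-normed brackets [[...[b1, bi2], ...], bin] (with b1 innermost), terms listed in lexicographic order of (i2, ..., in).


[[[[b1, b4], b2], b5], b3] - [[[[b1, b4], b3], b2], b5] + [[[[b1, b4], b3], b5], b2] - [[[[b1, b4], b5], b2], b3]

Skip Jacobi rewriting: expand, keep b1-initial words, read off terms.
Composite bracket: [[b3, [b5, b2]], [b4, b1]]
The bracket unfolds into 16 signed words via [a, b] = ab - ba (2^4 = 16).
The b1-initial words carry the normal form:
  from b1b4b2b5b3, sign +1: term +[[[[b1, b4], b2], b5], b3]
  from b1b4b3b2b5, sign -1: term -[[[[b1, b4], b3], b2], b5]
  from b1b4b3b5b2, sign +1: term +[[[[b1, b4], b3], b5], b2]
  from b1b4b5b2b3, sign -1: term -[[[[b1, b4], b5], b2], b3]


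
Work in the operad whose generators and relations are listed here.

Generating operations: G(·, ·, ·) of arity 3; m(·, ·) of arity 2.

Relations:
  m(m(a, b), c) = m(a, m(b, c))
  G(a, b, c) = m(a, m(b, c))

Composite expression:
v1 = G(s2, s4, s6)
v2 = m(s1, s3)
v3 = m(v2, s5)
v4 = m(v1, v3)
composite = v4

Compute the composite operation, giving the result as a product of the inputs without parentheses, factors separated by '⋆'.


s2 ⋆ s4 ⋆ s6 ⋆ s1 ⋆ s3 ⋆ s5

The m-tree's shape is irrelevant; the s-reading-order decides.
G(s2, s4, s6) unparenthesizes to s2 ⋆ s4 ⋆ s6
m(s1, s3) unparenthesizes to s1 ⋆ s3
m(m(s1, s3), s5) unparenthesizes to s1 ⋆ s3 ⋆ s5
m(G(s2, s4, s6), m(m(s1, s3), s5)) unparenthesizes to s2 ⋆ s4 ⋆ s6 ⋆ s1 ⋆ s3 ⋆ s5


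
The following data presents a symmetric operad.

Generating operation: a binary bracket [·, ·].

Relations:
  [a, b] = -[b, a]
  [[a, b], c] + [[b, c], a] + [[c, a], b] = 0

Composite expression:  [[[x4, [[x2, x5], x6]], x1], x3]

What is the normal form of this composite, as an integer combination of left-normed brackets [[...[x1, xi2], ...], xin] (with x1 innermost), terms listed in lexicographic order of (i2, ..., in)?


[[[[[x1, x2], x5], x6], x4], x3] - [[[[[x1, x4], x2], x5], x6], x3] + [[[[[x1, x4], x5], x2], x6], x3] + [[[[[x1, x4], x6], x2], x5], x3] - [[[[[x1, x4], x6], x5], x2], x3] - [[[[[x1, x5], x2], x6], x4], x3] - [[[[[x1, x6], x2], x5], x4], x3] + [[[[[x1, x6], x5], x2], x4], x3]

Antisymmetry and Jacobi reduce to x1-anchored left-normed brackets.
Composite bracket: [[[x4, [[x2, x5], x6]], x1], x3]
Each bracket splits as ab - ba, giving 32 signed words (2^5 = 32).
Collect the words opening with x1:
  sign of x1x2x5x6x4x3 is +1, so it contributes +[[[[[x1, x2], x5], x6], x4], x3]
  sign of x1x4x2x5x6x3 is -1, so it contributes -[[[[[x1, x4], x2], x5], x6], x3]
  sign of x1x4x5x2x6x3 is +1, so it contributes +[[[[[x1, x4], x5], x2], x6], x3]
  sign of x1x4x6x2x5x3 is +1, so it contributes +[[[[[x1, x4], x6], x2], x5], x3]
  sign of x1x4x6x5x2x3 is -1, so it contributes -[[[[[x1, x4], x6], x5], x2], x3]
  sign of x1x5x2x6x4x3 is -1, so it contributes -[[[[[x1, x5], x2], x6], x4], x3]
  sign of x1x6x2x5x4x3 is -1, so it contributes -[[[[[x1, x6], x2], x5], x4], x3]
  sign of x1x6x5x2x4x3 is +1, so it contributes +[[[[[x1, x6], x5], x2], x4], x3]


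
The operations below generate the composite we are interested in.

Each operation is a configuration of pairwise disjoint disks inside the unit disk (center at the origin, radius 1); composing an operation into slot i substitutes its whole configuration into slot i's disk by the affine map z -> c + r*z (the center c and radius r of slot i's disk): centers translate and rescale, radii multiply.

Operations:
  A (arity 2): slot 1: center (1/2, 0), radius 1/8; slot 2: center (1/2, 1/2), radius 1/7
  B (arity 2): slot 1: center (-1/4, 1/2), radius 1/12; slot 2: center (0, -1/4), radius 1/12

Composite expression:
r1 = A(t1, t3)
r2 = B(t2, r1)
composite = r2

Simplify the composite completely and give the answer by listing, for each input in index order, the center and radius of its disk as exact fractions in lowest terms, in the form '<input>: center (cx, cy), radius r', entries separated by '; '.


t1: center (1/24, -1/4), radius 1/96; t2: center (-1/4, 1/2), radius 1/12; t3: center (1/24, -5/24), radius 1/84

Below B, radii multiply path by path; the t-disk centers shift.
input t2: composing its 1 substitution step yields center (-1/4, 1/2), radius 1/12
input t1: composing its 2 substitution steps yields center (1/24, -1/4), radius 1/96
input t3: composing its 2 substitution steps yields center (1/24, -5/24), radius 1/84


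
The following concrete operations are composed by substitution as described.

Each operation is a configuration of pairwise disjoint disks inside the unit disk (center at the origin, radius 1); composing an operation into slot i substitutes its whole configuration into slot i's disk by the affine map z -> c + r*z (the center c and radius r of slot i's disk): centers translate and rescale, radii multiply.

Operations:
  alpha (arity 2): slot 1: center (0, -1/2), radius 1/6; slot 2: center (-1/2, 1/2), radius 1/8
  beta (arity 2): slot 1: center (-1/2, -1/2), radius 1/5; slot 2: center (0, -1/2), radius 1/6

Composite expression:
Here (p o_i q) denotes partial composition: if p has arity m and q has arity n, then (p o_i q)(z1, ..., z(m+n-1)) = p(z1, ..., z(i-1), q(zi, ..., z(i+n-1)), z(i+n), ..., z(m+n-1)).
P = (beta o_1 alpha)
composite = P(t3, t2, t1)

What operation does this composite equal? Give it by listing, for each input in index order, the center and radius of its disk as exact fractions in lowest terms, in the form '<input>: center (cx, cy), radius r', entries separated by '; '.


Below beta, radii multiply path by path; the t-disk centers shift.
t3: after 2 affine steps, its disk has center (-1/2, -3/5), radius 1/30
t2: after 2 affine steps, its disk has center (-3/5, -2/5), radius 1/40
t1: after 1 affine step, its disk has center (0, -1/2), radius 1/6

t1: center (0, -1/2), radius 1/6; t2: center (-3/5, -2/5), radius 1/40; t3: center (-1/2, -3/5), radius 1/30


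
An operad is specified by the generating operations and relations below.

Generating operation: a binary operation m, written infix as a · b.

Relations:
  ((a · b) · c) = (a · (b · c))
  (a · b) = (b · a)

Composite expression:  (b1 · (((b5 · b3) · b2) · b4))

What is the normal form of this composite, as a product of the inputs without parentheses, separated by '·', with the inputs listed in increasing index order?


With m associative and commutative, the b-input set is all that matters.
(b5 · b3) unparenthesizes to b5 · b3
((b5 · b3) · b2) unparenthesizes to b5 · b3 · b2
(((b5 · b3) · b2) · b4) unparenthesizes to b5 · b3 · b2 · b4
(b1 · (((b5 · b3) · b2) · b4)) unparenthesizes to b1 · b5 · b3 · b2 · b4
sorting the factors by input index: b1 · b2 · b3 · b4 · b5

b1 · b2 · b3 · b4 · b5


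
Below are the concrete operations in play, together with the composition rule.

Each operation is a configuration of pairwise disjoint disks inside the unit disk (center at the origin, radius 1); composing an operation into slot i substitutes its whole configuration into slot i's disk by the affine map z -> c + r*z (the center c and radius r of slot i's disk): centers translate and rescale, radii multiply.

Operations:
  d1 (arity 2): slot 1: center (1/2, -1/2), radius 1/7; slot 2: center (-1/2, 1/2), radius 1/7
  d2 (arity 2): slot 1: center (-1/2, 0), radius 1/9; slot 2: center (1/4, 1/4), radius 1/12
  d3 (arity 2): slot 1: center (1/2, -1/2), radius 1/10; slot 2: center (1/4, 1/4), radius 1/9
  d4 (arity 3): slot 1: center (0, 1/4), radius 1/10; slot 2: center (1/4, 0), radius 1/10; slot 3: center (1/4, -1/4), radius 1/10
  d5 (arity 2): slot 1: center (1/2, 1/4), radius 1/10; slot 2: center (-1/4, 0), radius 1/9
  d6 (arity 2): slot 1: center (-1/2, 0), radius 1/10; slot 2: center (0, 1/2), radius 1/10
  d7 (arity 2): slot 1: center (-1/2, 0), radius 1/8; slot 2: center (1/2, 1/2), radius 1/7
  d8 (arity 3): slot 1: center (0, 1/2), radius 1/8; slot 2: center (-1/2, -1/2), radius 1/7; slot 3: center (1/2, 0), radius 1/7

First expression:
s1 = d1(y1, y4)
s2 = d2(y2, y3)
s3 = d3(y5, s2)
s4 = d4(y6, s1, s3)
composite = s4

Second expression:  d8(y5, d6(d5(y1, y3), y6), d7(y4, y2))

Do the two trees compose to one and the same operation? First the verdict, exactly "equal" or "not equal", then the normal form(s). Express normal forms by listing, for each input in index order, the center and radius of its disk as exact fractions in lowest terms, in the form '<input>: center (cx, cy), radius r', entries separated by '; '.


not equal; the first gives y1: center (3/10, -1/20), radius 1/70; y2: center (97/360, -9/40), radius 1/810; y3: center (5/18, -2/9), radius 1/1080; y4: center (1/5, 1/20), radius 1/70; y5: center (3/10, -3/10), radius 1/100; y6: center (0, 1/4), radius 1/10 and the second y1: center (-79/140, -139/280), radius 1/700; y2: center (4/7, 1/14), radius 1/49; y3: center (-23/40, -1/2), radius 1/630; y4: center (3/7, 0), radius 1/56; y5: center (0, 1/2), radius 1/8; y6: center (-1/2, -3/7), radius 1/70

Reducing the first expression gives y1: center (3/10, -1/20), radius 1/70; y2: center (97/360, -9/40), radius 1/810; y3: center (5/18, -2/9), radius 1/1080; y4: center (1/5, 1/20), radius 1/70; y5: center (3/10, -3/10), radius 1/100; y6: center (0, 1/4), radius 1/10
Reducing the second expression gives y1: center (-79/140, -139/280), radius 1/700; y2: center (4/7, 1/14), radius 1/49; y3: center (-23/40, -1/2), radius 1/630; y4: center (3/7, 0), radius 1/56; y5: center (0, 1/2), radius 1/8; y6: center (-1/2, -3/7), radius 1/70
They disagree, so not equal.


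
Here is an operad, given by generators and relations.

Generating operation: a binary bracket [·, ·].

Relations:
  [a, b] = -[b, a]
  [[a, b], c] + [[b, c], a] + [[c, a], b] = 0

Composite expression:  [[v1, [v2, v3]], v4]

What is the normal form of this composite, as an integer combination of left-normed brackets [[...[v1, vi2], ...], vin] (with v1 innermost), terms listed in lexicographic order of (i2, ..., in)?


Expand each bracket as ab - ba; the v1-initial words give the coefficients.
Composite bracket: [[v1, [v2, v3]], v4]
The bracket unfolds into 8 signed words via [a, b] = ab - ba (2^3 = 8).
The v1-initial words carry the normal form:
  from v1v2v3v4, sign +1: term +[[[v1, v2], v3], v4]
  from v1v3v2v4, sign -1: term -[[[v1, v3], v2], v4]

[[[v1, v2], v3], v4] - [[[v1, v3], v2], v4]


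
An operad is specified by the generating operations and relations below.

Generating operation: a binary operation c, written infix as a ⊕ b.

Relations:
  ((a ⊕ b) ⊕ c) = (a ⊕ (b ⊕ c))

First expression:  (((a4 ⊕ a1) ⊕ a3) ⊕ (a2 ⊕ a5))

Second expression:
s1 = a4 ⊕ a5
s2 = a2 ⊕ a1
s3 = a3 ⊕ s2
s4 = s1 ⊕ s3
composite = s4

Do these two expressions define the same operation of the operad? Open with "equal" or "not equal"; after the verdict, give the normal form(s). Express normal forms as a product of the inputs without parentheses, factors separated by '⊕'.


not equal; the first gives a4 ⊕ a1 ⊕ a3 ⊕ a2 ⊕ a5 and the second a4 ⊕ a5 ⊕ a3 ⊕ a2 ⊕ a1

The first expression reduces to a4 ⊕ a1 ⊕ a3 ⊕ a2 ⊕ a5
The second expression reduces to a4 ⊕ a5 ⊕ a3 ⊕ a2 ⊕ a1
No match — not equal.
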